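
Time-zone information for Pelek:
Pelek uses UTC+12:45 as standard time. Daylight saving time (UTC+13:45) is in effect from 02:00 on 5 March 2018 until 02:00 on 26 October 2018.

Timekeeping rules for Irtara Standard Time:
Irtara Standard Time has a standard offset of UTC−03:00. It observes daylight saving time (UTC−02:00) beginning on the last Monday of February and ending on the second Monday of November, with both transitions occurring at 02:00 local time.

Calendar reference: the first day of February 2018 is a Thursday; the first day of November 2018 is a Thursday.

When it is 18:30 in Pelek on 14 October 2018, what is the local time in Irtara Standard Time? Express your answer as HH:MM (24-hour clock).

14 October 2018 lies within the daylight-saving period (5 March – 26 October), so Pelek is on daylight time, UTC+13:45.
18:30 Pelek − 13h45m = 04:45 UTC.
1 February 2018 is a Thursday, so Mondays fall on 5, 12, 19, 26; the last is February 26.
1 November 2018 is a Thursday, so the first Monday is November 5 and the second is November 12.
At the standard offset (UTC−03:00), 04:45 UTC − 3h = 01:45 Irtara Standard Time standard time.
Daylight saving runs 26 February – 12 November; the standard-time date in Irtara Standard Time, 14 October 2018, is inside that window, so Irtara Standard Time is at UTC−02:00.
04:45 UTC − 2h = 02:45 Irtara Standard Time.

02:45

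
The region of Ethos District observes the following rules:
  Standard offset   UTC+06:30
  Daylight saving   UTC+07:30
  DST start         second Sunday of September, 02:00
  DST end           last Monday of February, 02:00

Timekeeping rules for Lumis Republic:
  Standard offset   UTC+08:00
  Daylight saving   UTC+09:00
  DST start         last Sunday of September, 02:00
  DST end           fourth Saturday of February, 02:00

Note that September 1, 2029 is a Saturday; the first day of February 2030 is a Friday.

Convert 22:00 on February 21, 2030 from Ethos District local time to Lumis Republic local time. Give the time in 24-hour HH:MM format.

1 September 2029 is a Saturday, so the first Sunday is September 2 and the second is September 9.
1 February 2030 is a Friday, so Mondays fall on 4, 11, 18, 25; the last is February 25.
February 21, 2030 lies within the daylight-saving period (9 September 2029 – 25 February 2030), so Ethos District is on daylight time, UTC+07:30.
22:00 Ethos District − 7h30m = 14:30 UTC.
1 September 2029 is a Saturday, so Sundays fall on 2, 9, 16, 23, 30; the last is September 30.
1 February 2030 is a Friday, so the first Saturday is February 2 and the fourth is February 23.
At the standard offset (UTC+08:00), 14:30 UTC + 8h = 22:30 Lumis Republic standard time.
The standard-time date in Lumis Republic, February 21, 2030, lies within the daylight-saving period (30 September 2029 – 23 February 2030), so Lumis Republic is on daylight time, UTC+09:00.
14:30 UTC + 9h = 23:30 Lumis Republic.

23:30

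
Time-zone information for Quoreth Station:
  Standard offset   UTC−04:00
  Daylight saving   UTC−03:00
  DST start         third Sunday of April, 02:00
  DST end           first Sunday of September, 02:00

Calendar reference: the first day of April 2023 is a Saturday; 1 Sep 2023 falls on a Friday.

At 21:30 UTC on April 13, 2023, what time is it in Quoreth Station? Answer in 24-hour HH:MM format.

17:30

1 April 2023 is a Saturday, so the first Sunday is April 2 and the third is April 16.
1 September 2023 is a Friday, so the first Sunday is September 3.
At the standard offset (UTC−04:00), 21:30 UTC − 4h = 17:30 Quoreth Station standard time.
Daylight saving runs 16 April – 3 September; the standard-time date in Quoreth Station, April 13, 2023, is outside that window, so Quoreth Station is on standard time at UTC−04:00.
21:30 UTC − 4h = 17:30 local.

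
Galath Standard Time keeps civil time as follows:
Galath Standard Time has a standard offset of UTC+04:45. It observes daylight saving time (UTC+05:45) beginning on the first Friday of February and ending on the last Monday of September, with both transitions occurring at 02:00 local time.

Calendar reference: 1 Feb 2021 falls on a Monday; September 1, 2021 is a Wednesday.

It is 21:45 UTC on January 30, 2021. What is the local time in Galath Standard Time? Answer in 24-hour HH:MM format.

1 February 2021 is a Monday, so the first Friday is February 5.
1 September 2021 is a Wednesday, so Mondays fall on 6, 13, 20, 27; the last is September 27.
At the standard offset (UTC+04:45), 21:45 UTC + 4h45m = 02:30 Galath Standard Time standard time (rolling into the next day, 31 January 2021).
Daylight saving runs 5 February – 27 September; the standard-time date in Galath Standard Time, January 31, 2021, is outside that window, so Galath Standard Time is on standard time at UTC+04:45.
21:45 UTC + 4h45m = 02:30 local (rolling into the next day, 31 January 2021).

02:30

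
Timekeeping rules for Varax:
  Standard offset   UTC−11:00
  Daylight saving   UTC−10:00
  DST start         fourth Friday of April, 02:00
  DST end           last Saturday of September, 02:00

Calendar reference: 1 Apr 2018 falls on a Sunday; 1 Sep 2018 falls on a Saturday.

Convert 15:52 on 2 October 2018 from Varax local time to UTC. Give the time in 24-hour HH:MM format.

1 April 2018 is a Sunday, so the first Friday is April 6 and the fourth is April 27.
1 September 2018 is a Saturday, so Saturdays fall on 1, 8, 15, 22, 29; the last is September 29.
Daylight saving runs 27 April – 29 September; 2 October 2018 is outside that window, so Varax is on standard time at UTC−11:00.
15:52 local + 11h = 02:52 UTC (rolling into the next day, 3 October 2018).

02:52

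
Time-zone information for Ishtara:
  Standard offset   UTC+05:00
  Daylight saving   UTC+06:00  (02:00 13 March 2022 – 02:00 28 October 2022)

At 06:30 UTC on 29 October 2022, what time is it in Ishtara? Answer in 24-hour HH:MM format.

11:30

At the standard offset (UTC+05:00), 06:30 UTC + 5h = 11:30 Ishtara standard time.
Daylight saving runs 13 March – 28 October; the standard-time date in Ishtara, 29 October 2022, is outside that window, so Ishtara is on standard time at UTC+05:00.
06:30 UTC + 5h = 11:30 local.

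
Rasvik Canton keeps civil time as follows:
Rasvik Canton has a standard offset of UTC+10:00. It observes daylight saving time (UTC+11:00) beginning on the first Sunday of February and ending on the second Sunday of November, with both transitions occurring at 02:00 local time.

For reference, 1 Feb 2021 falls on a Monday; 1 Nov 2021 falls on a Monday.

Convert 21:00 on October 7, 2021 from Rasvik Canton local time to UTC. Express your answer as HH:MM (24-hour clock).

1 February 2021 is a Monday, so the first Sunday is February 7.
1 November 2021 is a Monday, so the first Sunday is November 7 and the second is November 14.
Daylight saving runs 7 February – 14 November; October 7, 2021 is inside that window, so Rasvik Canton is at UTC+11:00.
21:00 local − 11h = 10:00 UTC.

10:00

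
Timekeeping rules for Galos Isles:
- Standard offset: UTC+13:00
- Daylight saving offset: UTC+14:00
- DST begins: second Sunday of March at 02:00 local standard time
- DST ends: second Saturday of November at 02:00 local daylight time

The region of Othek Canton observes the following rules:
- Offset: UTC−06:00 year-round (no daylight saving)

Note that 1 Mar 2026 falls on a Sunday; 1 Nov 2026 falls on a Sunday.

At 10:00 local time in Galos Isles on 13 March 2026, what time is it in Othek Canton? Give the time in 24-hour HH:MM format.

14:00

1 March 2026 is a Sunday, so the first Sunday is March 1 and the second is March 8.
1 November 2026 is a Sunday, so the first Saturday is November 7 and the second is November 14.
13 March 2026 falls between 8 March and 14 November, so daylight saving is in effect and Galos Isles is at UTC+14:00.
10:00 Galos Isles − 14h = 20:00 UTC (rolling into the previous day, 12 March 2026).
Othek Canton stays on UTC−06:00 all year.
20:00 UTC − 6h = 14:00 Othek Canton.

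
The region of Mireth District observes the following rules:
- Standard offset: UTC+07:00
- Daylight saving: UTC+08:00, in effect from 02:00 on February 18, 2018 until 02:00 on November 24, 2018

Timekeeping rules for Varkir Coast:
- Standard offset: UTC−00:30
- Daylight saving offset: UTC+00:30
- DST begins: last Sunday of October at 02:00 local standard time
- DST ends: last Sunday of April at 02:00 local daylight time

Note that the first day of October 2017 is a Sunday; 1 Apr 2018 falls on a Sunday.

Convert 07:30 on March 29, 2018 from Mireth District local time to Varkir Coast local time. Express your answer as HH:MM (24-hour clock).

00:00

March 29, 2018 lies within the daylight-saving period (18 February – 24 November), so Mireth District is on daylight time, UTC+08:00.
07:30 Mireth District − 8h = 23:30 UTC (rolling into the previous day, 28 March 2018).
1 October 2017 is a Sunday, so Sundays fall on 1, 8, 15, 22, 29; the last is October 29.
1 April 2018 is a Sunday, so Sundays fall on 1, 8, 15, 22, 29; the last is April 29.
At the standard offset (UTC−00:30), 23:30 UTC − 0h30m = 23:00 Varkir Coast standard time.
The standard-time date in Varkir Coast, March 28, 2018, lies within the daylight-saving period (29 October 2017 – 29 April 2018), so Varkir Coast is on daylight time, UTC+00:30.
23:30 UTC + 0h30m = 00:00 Varkir Coast (rolling into the next day, 29 March 2018).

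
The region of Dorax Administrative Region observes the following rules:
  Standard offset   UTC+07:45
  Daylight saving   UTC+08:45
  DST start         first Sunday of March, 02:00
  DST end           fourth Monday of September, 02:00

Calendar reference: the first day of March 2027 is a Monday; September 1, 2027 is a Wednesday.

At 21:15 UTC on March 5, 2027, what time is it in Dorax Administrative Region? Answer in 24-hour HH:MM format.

05:00

1 March 2027 is a Monday, so the first Sunday is March 7.
1 September 2027 is a Wednesday, so the first Monday is September 6 and the fourth is September 27.
At the standard offset (UTC+07:45), 21:15 UTC + 7h45m = 05:00 Dorax Administrative Region standard time (rolling into the next day, 6 March 2027).
Daylight saving runs 7 March – 27 September; the standard-time date in Dorax Administrative Region, March 6, 2027, is outside that window, so Dorax Administrative Region is on standard time at UTC+07:45.
21:15 UTC + 7h45m = 05:00 local (rolling into the next day, 6 March 2027).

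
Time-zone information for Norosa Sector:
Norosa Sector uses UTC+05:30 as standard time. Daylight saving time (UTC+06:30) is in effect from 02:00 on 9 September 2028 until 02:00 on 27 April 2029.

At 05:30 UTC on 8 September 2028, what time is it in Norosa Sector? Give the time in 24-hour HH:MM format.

At the standard offset (UTC+05:30), 05:30 UTC + 5h30m = 11:00 Norosa Sector standard time.
Daylight saving runs 9 September 2028 – 27 April 2029; the standard-time date in Norosa Sector, 8 September 2028, is outside that window, so Norosa Sector is on standard time at UTC+05:30.
05:30 UTC + 5h30m = 11:00 local.

11:00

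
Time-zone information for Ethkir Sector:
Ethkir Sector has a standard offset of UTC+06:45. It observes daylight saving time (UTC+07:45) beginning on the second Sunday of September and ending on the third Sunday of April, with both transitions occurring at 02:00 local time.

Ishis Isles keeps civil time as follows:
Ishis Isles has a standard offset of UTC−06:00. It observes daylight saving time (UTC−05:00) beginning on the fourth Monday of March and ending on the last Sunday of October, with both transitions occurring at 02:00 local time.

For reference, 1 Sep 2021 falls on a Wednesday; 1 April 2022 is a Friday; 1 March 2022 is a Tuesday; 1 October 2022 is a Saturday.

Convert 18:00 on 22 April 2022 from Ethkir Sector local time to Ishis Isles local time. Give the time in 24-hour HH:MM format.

1 September 2021 is a Wednesday, so the first Sunday is September 5 and the second is September 12.
1 April 2022 is a Friday, so the first Sunday is April 3 and the third is April 17.
22 April 2022 is outside the daylight-saving period (12 September 2021 – 17 April 2022), so Ethkir Sector is on standard time, UTC+06:45.
18:00 Ethkir Sector − 6h45m = 11:15 UTC.
1 March 2022 is a Tuesday, so the first Monday is March 7 and the fourth is March 28.
1 October 2022 is a Saturday, so Sundays fall on 2, 9, 16, 23, 30; the last is October 30.
At the standard offset (UTC−06:00), 11:15 UTC − 6h = 05:15 Ishis Isles standard time.
Daylight saving runs 28 March – 30 October; the standard-time date in Ishis Isles, 22 April 2022, is inside that window, so Ishis Isles is at UTC−05:00.
11:15 UTC − 5h = 06:15 Ishis Isles.

06:15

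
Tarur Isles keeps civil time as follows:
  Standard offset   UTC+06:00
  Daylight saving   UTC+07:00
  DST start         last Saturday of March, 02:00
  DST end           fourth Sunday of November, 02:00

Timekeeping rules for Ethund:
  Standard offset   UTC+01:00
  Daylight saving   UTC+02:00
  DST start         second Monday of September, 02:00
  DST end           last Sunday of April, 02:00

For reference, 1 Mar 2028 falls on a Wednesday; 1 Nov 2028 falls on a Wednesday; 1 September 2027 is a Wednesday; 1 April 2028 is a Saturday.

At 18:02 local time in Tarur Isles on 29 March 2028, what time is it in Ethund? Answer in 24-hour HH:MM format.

1 March 2028 is a Wednesday, so Saturdays fall on 4, 11, 18, 25; the last is March 25.
1 November 2028 is a Wednesday, so the first Sunday is November 5 and the fourth is November 26.
29 March 2028 lies within the daylight-saving period (25 March – 26 November), so Tarur Isles is on daylight time, UTC+07:00.
18:02 Tarur Isles − 7h = 11:02 UTC.
1 September 2027 is a Wednesday, so the first Monday is September 6 and the second is September 13.
1 April 2028 is a Saturday, so Sundays fall on 2, 9, 16, 23, 30; the last is April 30.
At the standard offset (UTC+01:00), 11:02 UTC + 1h = 12:02 Ethund standard time.
The standard-time date in Ethund, 29 March 2028, lies within the daylight-saving period (13 September 2027 – 30 April 2028), so Ethund is on daylight time, UTC+02:00.
11:02 UTC + 2h = 13:02 Ethund.

13:02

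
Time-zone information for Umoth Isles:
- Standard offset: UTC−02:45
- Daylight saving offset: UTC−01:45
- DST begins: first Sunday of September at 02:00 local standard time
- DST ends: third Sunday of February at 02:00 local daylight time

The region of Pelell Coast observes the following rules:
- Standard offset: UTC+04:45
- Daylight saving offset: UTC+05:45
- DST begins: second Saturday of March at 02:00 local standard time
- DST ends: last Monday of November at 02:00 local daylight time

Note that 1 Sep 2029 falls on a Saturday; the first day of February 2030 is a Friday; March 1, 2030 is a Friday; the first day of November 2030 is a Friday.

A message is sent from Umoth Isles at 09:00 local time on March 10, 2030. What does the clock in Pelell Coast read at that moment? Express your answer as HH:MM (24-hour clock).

1 September 2029 is a Saturday, so the first Sunday is September 2.
1 February 2030 is a Friday, so the first Sunday is February 3 and the third is February 17.
Daylight saving runs 2 September 2029 – 17 February 2030; March 10, 2030 is outside that window, so Umoth Isles is on standard time at UTC−02:45.
09:00 Umoth Isles + 2h45m = 11:45 UTC.
1 March 2030 is a Friday, so the first Saturday is March 2 and the second is March 9.
1 November 2030 is a Friday, so Mondays fall on 4, 11, 18, 25; the last is November 25.
At the standard offset (UTC+04:45), 11:45 UTC + 4h45m = 16:30 Pelell Coast standard time.
The standard-time date in Pelell Coast, March 10, 2030, lies within the daylight-saving period (9 March – 25 November), so Pelell Coast is on daylight time, UTC+05:45.
11:45 UTC + 5h45m = 17:30 Pelell Coast.

17:30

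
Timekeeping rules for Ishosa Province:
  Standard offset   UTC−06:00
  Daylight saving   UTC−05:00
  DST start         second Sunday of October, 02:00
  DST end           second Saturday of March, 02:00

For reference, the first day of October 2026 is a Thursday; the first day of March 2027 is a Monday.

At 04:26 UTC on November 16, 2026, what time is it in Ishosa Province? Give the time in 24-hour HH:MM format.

23:26

1 October 2026 is a Thursday, so the first Sunday is October 4 and the second is October 11.
1 March 2027 is a Monday, so the first Saturday is March 6 and the second is March 13.
At the standard offset (UTC−06:00), 04:26 UTC − 6h = 22:26 Ishosa Province standard time (rolling into the previous day, 15 November 2026).
Daylight saving runs 11 October 2026 – 13 March 2027; the standard-time date in Ishosa Province, November 15, 2026, is inside that window, so Ishosa Province is at UTC−05:00.
04:26 UTC − 5h = 23:26 local (rolling into the previous day, 15 November 2026).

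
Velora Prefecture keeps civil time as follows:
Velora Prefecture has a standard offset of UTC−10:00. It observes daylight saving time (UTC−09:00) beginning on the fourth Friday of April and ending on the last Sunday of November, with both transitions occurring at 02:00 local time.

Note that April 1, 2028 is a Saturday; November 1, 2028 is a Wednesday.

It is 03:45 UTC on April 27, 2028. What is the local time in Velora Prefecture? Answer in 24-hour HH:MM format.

1 April 2028 is a Saturday, so the first Friday is April 7 and the fourth is April 28.
1 November 2028 is a Wednesday, so Sundays fall on 5, 12, 19, 26; the last is November 26.
At the standard offset (UTC−10:00), 03:45 UTC − 10h = 17:45 Velora Prefecture standard time (rolling into the previous day, 26 April 2028).
The standard-time date in Velora Prefecture, April 26, 2028, is outside the daylight-saving period (28 April – 26 November), so Velora Prefecture is on standard time, UTC−10:00.
03:45 UTC − 10h = 17:45 local (rolling into the previous day, 26 April 2028).

17:45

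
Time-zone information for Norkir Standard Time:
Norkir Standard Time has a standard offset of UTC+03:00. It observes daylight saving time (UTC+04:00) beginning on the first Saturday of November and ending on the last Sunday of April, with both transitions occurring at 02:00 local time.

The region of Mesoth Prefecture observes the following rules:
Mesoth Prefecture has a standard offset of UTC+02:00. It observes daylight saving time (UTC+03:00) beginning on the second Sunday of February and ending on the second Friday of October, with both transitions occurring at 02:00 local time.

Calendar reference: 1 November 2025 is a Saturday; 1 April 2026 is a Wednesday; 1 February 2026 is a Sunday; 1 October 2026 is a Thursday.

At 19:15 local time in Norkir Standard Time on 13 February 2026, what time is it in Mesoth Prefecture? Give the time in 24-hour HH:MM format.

1 November 2025 is a Saturday, so the first Saturday is November 1.
1 April 2026 is a Wednesday, so Sundays fall on 5, 12, 19, 26; the last is April 26.
13 February 2026 lies within the daylight-saving period (1 November 2025 – 26 April 2026), so Norkir Standard Time is on daylight time, UTC+04:00.
19:15 Norkir Standard Time − 4h = 15:15 UTC.
1 February 2026 is a Sunday, so the first Sunday is February 1 and the second is February 8.
1 October 2026 is a Thursday, so the first Friday is October 2 and the second is October 9.
At the standard offset (UTC+02:00), 15:15 UTC + 2h = 17:15 Mesoth Prefecture standard time.
The standard-time date in Mesoth Prefecture, 13 February 2026, falls between 8 February and 9 October, so daylight saving is in effect and Mesoth Prefecture is at UTC+03:00.
15:15 UTC + 3h = 18:15 Mesoth Prefecture.

18:15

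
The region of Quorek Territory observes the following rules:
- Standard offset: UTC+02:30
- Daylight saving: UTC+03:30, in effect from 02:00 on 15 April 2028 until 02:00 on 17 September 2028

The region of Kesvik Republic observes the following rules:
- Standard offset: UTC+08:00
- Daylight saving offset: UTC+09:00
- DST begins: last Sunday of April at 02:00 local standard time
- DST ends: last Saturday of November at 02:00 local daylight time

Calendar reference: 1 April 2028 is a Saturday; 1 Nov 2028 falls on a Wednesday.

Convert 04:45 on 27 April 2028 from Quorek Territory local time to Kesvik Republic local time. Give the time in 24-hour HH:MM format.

27 April 2028 lies within the daylight-saving period (15 April – 17 September), so Quorek Territory is on daylight time, UTC+03:30.
04:45 Quorek Territory − 3h30m = 01:15 UTC.
1 April 2028 is a Saturday, so Sundays fall on 2, 9, 16, 23, 30; the last is April 30.
1 November 2028 is a Wednesday, so Saturdays fall on 4, 11, 18, 25; the last is November 25.
At the standard offset (UTC+08:00), 01:15 UTC + 8h = 09:15 Kesvik Republic standard time.
The standard-time date in Kesvik Republic, 27 April 2028, does not fall between 30 April and 25 November, so daylight saving is not in effect and Kesvik Republic is at UTC+08:00.
01:15 UTC + 8h = 09:15 Kesvik Republic.

09:15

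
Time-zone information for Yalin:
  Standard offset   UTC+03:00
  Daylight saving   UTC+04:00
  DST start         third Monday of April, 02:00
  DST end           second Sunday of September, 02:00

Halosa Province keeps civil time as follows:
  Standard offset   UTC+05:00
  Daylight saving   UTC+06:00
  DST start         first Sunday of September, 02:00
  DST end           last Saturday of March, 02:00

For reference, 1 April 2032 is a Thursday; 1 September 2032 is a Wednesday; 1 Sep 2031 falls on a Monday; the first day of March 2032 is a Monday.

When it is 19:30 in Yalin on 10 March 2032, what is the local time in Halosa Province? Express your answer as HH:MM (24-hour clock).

1 April 2032 is a Thursday, so the first Monday is April 5 and the third is April 19.
1 September 2032 is a Wednesday, so the first Sunday is September 5 and the second is September 12.
Daylight saving runs 19 April – 12 September; 10 March 2032 is outside that window, so Yalin is on standard time at UTC+03:00.
19:30 Yalin − 3h = 16:30 UTC.
1 September 2031 is a Monday, so the first Sunday is September 7.
1 March 2032 is a Monday, so Saturdays fall on 6, 13, 20, 27; the last is March 27.
At the standard offset (UTC+05:00), 16:30 UTC + 5h = 21:30 Halosa Province standard time.
Daylight saving runs 7 September 2031 – 27 March 2032; the standard-time date in Halosa Province, 10 March 2032, is inside that window, so Halosa Province is at UTC+06:00.
16:30 UTC + 6h = 22:30 Halosa Province.

22:30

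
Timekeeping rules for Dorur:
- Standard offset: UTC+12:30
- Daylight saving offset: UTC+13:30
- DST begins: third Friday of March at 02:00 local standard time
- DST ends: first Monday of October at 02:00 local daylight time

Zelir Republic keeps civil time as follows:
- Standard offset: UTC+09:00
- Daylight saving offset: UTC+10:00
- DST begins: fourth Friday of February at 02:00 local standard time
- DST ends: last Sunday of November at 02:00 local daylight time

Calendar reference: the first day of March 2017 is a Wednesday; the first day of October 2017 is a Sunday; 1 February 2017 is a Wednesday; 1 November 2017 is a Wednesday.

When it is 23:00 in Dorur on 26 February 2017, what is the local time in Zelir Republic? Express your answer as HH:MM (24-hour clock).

1 March 2017 is a Wednesday, so the first Friday is March 3 and the third is March 17.
1 October 2017 is a Sunday, so the first Monday is October 2.
26 February 2017 does not fall between 17 March and 2 October, so daylight saving is not in effect and Dorur is at UTC+12:30.
23:00 Dorur − 12h30m = 10:30 UTC.
1 February 2017 is a Wednesday, so the first Friday is February 3 and the fourth is February 24.
1 November 2017 is a Wednesday, so Sundays fall on 5, 12, 19, 26; the last is November 26.
At the standard offset (UTC+09:00), 10:30 UTC + 9h = 19:30 Zelir Republic standard time.
The standard-time date in Zelir Republic, 26 February 2017, lies within the daylight-saving period (24 February – 26 November), so Zelir Republic is on daylight time, UTC+10:00.
10:30 UTC + 10h = 20:30 Zelir Republic.

20:30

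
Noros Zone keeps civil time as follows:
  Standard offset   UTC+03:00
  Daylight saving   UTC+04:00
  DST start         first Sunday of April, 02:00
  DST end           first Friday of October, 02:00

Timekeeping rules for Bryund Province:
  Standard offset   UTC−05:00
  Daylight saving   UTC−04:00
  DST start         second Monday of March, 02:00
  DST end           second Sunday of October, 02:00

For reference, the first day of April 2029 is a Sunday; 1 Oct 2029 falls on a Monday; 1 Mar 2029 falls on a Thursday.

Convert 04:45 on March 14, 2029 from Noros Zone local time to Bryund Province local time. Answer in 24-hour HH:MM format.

21:45

1 April 2029 is a Sunday, so the first Sunday is April 1.
1 October 2029 is a Monday, so the first Friday is October 5.
March 14, 2029 is outside the daylight-saving period (1 April – 5 October), so Noros Zone is on standard time, UTC+03:00.
04:45 Noros Zone − 3h = 01:45 UTC.
1 March 2029 is a Thursday, so the first Monday is March 5 and the second is March 12.
1 October 2029 is a Monday, so the first Sunday is October 7 and the second is October 14.
At the standard offset (UTC−05:00), 01:45 UTC − 5h = 20:45 Bryund Province standard time (rolling into the previous day, 13 March 2029).
The standard-time date in Bryund Province, March 13, 2029, falls between 12 March and 14 October, so daylight saving is in effect and Bryund Province is at UTC−04:00.
01:45 UTC − 4h = 21:45 Bryund Province (rolling into the previous day, 13 March 2029).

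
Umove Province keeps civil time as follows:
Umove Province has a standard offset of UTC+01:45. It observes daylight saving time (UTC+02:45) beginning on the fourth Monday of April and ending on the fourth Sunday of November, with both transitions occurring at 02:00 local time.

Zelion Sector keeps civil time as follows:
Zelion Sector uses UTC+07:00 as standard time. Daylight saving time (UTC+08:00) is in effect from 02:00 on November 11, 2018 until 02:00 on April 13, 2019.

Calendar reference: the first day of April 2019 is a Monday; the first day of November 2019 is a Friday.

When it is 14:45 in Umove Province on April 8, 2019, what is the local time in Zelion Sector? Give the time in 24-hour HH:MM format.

1 April 2019 is a Monday, so the first Monday is April 1 and the fourth is April 22.
1 November 2019 is a Friday, so the first Sunday is November 3 and the fourth is November 24.
April 8, 2019 does not fall between 22 April and 24 November, so daylight saving is not in effect and Umove Province is at UTC+01:45.
14:45 Umove Province − 1h45m = 13:00 UTC.
At the standard offset (UTC+07:00), 13:00 UTC + 7h = 20:00 Zelion Sector standard time.
Daylight saving runs 11 November 2018 – 13 April 2019; the standard-time date in Zelion Sector, April 8, 2019, is inside that window, so Zelion Sector is at UTC+08:00.
13:00 UTC + 8h = 21:00 Zelion Sector.

21:00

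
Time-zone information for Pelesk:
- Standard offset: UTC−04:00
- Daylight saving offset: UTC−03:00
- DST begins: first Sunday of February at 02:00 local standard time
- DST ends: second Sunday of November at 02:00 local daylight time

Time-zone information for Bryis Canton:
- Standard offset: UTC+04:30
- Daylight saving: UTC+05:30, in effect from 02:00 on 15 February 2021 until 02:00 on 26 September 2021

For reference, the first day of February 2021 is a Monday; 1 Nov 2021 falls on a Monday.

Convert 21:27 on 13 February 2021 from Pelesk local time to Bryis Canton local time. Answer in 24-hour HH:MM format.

04:57

1 February 2021 is a Monday, so the first Sunday is February 7.
1 November 2021 is a Monday, so the first Sunday is November 7 and the second is November 14.
13 February 2021 lies within the daylight-saving period (7 February – 14 November), so Pelesk is on daylight time, UTC−03:00.
21:27 Pelesk + 3h = 00:27 UTC (rolling into the next day, 14 February 2021).
At the standard offset (UTC+04:30), 00:27 UTC + 4h30m = 04:57 Bryis Canton standard time.
The standard-time date in Bryis Canton, 14 February 2021, does not fall between 15 February and 26 September, so daylight saving is not in effect and Bryis Canton is at UTC+04:30.
00:27 UTC + 4h30m = 04:57 Bryis Canton.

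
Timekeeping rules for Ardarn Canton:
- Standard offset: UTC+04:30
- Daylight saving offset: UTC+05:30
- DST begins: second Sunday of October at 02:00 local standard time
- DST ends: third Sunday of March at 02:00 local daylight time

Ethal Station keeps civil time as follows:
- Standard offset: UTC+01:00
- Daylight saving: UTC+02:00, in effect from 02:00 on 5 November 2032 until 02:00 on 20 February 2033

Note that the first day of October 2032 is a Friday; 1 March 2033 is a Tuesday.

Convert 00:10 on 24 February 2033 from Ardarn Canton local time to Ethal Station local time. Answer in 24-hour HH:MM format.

19:40

1 October 2032 is a Friday, so the first Sunday is October 3 and the second is October 10.
1 March 2033 is a Tuesday, so the first Sunday is March 6 and the third is March 20.
Daylight saving runs 10 October 2032 – 20 March 2033; 24 February 2033 is inside that window, so Ardarn Canton is at UTC+05:30.
00:10 Ardarn Canton − 5h30m = 18:40 UTC (rolling into the previous day, 23 February 2033).
At the standard offset (UTC+01:00), 18:40 UTC + 1h = 19:40 Ethal Station standard time.
Daylight saving runs 5 November 2032 – 20 February 2033; the standard-time date in Ethal Station, 23 February 2033, is outside that window, so Ethal Station is on standard time at UTC+01:00.
18:40 UTC + 1h = 19:40 Ethal Station.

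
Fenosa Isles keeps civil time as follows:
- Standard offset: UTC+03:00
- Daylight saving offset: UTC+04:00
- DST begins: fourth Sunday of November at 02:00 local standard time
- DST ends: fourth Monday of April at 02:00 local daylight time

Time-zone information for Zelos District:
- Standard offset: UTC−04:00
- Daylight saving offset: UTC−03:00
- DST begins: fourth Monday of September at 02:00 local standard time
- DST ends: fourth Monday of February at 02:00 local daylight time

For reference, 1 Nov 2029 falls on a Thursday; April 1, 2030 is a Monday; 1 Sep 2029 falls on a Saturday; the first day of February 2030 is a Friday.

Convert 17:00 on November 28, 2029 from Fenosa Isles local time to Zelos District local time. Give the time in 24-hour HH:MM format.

1 November 2029 is a Thursday, so the first Sunday is November 4 and the fourth is November 25.
1 April 2030 is a Monday, so the first Monday is April 1 and the fourth is April 22.
Daylight saving runs 25 November 2029 – 22 April 2030; November 28, 2029 is inside that window, so Fenosa Isles is at UTC+04:00.
17:00 Fenosa Isles − 4h = 13:00 UTC.
1 September 2029 is a Saturday, so the first Monday is September 3 and the fourth is September 24.
1 February 2030 is a Friday, so the first Monday is February 4 and the fourth is February 25.
At the standard offset (UTC−04:00), 13:00 UTC − 4h = 09:00 Zelos District standard time.
The standard-time date in Zelos District, November 28, 2029, lies within the daylight-saving period (24 September 2029 – 25 February 2030), so Zelos District is on daylight time, UTC−03:00.
13:00 UTC − 3h = 10:00 Zelos District.

10:00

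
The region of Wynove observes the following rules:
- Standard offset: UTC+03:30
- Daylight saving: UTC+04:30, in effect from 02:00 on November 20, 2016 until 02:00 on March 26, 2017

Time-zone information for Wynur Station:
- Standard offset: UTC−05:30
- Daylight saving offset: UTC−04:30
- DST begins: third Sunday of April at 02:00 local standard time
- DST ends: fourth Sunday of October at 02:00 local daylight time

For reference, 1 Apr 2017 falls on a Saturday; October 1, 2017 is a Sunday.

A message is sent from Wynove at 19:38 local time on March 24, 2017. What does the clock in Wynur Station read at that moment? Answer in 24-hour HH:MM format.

09:38

Daylight saving runs 20 November 2016 – 26 March 2017; March 24, 2017 is inside that window, so Wynove is at UTC+04:30.
19:38 Wynove − 4h30m = 15:08 UTC.
1 April 2017 is a Saturday, so the first Sunday is April 2 and the third is April 16.
1 October 2017 is a Sunday, so the first Sunday is October 1 and the fourth is October 22.
At the standard offset (UTC−05:30), 15:08 UTC − 5h30m = 09:38 Wynur Station standard time.
The standard-time date in Wynur Station, March 24, 2017, does not fall between 16 April and 22 October, so daylight saving is not in effect and Wynur Station is at UTC−05:30.
15:08 UTC − 5h30m = 09:38 Wynur Station.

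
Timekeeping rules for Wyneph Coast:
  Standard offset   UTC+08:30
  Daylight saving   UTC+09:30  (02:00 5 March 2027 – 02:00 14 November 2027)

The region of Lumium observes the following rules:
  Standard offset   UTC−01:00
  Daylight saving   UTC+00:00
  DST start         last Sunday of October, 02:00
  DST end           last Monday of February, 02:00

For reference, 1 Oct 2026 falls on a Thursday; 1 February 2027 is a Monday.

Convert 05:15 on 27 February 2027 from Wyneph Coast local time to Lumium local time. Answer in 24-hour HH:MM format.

27 February 2027 does not fall between 5 March and 14 November, so daylight saving is not in effect and Wyneph Coast is at UTC+08:30.
05:15 Wyneph Coast − 8h30m = 20:45 UTC (rolling into the previous day, 26 February 2027).
1 October 2026 is a Thursday, so Sundays fall on 4, 11, 18, 25; the last is October 25.
1 February 2027 is a Monday, so Mondays fall on 1, 8, 15, 22; the last is February 22.
At the standard offset (UTC−01:00), 20:45 UTC − 1h = 19:45 Lumium standard time.
The standard-time date in Lumium, 26 February 2027, is outside the daylight-saving period (25 October 2026 – 22 February 2027), so Lumium is on standard time, UTC−01:00.
20:45 UTC − 1h = 19:45 Lumium.

19:45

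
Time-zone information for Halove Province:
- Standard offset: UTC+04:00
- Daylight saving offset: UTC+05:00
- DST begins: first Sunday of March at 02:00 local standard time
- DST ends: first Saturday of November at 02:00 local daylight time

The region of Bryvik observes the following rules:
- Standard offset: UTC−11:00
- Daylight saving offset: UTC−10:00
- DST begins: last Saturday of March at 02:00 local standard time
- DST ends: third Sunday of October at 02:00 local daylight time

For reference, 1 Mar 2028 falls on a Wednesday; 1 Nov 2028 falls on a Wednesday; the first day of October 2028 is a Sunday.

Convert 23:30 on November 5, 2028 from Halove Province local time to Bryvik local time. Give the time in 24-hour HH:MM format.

08:30

1 March 2028 is a Wednesday, so the first Sunday is March 5.
1 November 2028 is a Wednesday, so the first Saturday is November 4.
November 5, 2028 is outside the daylight-saving period (5 March – 4 November), so Halove Province is on standard time, UTC+04:00.
23:30 Halove Province − 4h = 19:30 UTC.
1 March 2028 is a Wednesday, so Saturdays fall on 4, 11, 18, 25; the last is March 25.
1 October 2028 is a Sunday, so the first Sunday is October 1 and the third is October 15.
At the standard offset (UTC−11:00), 19:30 UTC − 11h = 08:30 Bryvik standard time.
The standard-time date in Bryvik, November 5, 2028, is outside the daylight-saving period (25 March – 15 October), so Bryvik is on standard time, UTC−11:00.
19:30 UTC − 11h = 08:30 Bryvik.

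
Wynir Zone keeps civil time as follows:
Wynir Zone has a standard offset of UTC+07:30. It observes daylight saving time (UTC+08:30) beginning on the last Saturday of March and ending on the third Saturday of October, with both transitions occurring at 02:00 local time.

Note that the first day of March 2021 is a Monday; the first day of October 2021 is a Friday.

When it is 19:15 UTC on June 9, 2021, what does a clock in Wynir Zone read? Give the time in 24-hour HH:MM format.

03:45

1 March 2021 is a Monday, so Saturdays fall on 6, 13, 20, 27; the last is March 27.
1 October 2021 is a Friday, so the first Saturday is October 2 and the third is October 16.
At the standard offset (UTC+07:30), 19:15 UTC + 7h30m = 02:45 Wynir Zone standard time (rolling into the next day, 10 June 2021).
The standard-time date in Wynir Zone, June 10, 2021, lies within the daylight-saving period (27 March – 16 October), so Wynir Zone is on daylight time, UTC+08:30.
19:15 UTC + 8h30m = 03:45 local (rolling into the next day, 10 June 2021).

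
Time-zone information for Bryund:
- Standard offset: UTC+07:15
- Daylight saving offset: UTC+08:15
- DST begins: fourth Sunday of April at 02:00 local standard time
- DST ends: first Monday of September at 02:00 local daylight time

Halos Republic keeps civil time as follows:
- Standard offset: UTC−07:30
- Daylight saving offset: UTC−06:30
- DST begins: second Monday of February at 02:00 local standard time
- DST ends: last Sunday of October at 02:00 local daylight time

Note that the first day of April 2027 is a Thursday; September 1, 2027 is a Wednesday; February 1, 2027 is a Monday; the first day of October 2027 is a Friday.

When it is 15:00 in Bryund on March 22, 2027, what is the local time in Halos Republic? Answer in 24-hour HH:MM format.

01:15

1 April 2027 is a Thursday, so the first Sunday is April 4 and the fourth is April 25.
1 September 2027 is a Wednesday, so the first Monday is September 6.
Daylight saving runs 25 April – 6 September; March 22, 2027 is outside that window, so Bryund is on standard time at UTC+07:15.
15:00 Bryund − 7h15m = 07:45 UTC.
1 February 2027 is a Monday, so the first Monday is February 1 and the second is February 8.
1 October 2027 is a Friday, so Sundays fall on 3, 10, 17, 24, 31; the last is October 31.
At the standard offset (UTC−07:30), 07:45 UTC − 7h30m = 00:15 Halos Republic standard time.
Daylight saving runs 8 February – 31 October; the standard-time date in Halos Republic, March 22, 2027, is inside that window, so Halos Republic is at UTC−06:30.
07:45 UTC − 6h30m = 01:15 Halos Republic.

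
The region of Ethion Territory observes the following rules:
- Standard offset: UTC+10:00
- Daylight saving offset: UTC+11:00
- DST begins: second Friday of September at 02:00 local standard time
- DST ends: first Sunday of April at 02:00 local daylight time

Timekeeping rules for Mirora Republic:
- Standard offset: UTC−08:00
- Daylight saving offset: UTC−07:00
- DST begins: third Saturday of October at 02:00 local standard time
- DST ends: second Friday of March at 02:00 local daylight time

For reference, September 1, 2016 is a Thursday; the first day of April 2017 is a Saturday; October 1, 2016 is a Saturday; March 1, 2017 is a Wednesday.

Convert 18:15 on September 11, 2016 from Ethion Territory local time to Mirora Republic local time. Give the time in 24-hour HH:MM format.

1 September 2016 is a Thursday, so the first Friday is September 2 and the second is September 9.
1 April 2017 is a Saturday, so the first Sunday is April 2.
September 11, 2016 lies within the daylight-saving period (9 September 2016 – 2 April 2017), so Ethion Territory is on daylight time, UTC+11:00.
18:15 Ethion Territory − 11h = 07:15 UTC.
1 October 2016 is a Saturday, so the first Saturday is October 1 and the third is October 15.
1 March 2017 is a Wednesday, so the first Friday is March 3 and the second is March 10.
At the standard offset (UTC−08:00), 07:15 UTC − 8h = 23:15 Mirora Republic standard time (rolling into the previous day, 10 September 2016).
Daylight saving runs 15 October 2016 – 10 March 2017; the standard-time date in Mirora Republic, September 10, 2016, is outside that window, so Mirora Republic is on standard time at UTC−08:00.
07:15 UTC − 8h = 23:15 Mirora Republic (rolling into the previous day, 10 September 2016).

23:15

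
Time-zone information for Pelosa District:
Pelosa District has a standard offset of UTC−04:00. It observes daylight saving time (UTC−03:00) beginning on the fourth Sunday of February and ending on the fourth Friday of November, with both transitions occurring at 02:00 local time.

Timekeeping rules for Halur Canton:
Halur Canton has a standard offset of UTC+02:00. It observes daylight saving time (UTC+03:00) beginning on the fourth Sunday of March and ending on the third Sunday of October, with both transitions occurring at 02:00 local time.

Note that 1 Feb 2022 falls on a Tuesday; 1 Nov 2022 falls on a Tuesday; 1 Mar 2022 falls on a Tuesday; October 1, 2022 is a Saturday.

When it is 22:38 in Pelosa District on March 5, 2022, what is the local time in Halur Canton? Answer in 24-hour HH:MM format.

1 February 2022 is a Tuesday, so the first Sunday is February 6 and the fourth is February 27.
1 November 2022 is a Tuesday, so the first Friday is November 4 and the fourth is November 25.
Daylight saving runs 27 February – 25 November; March 5, 2022 is inside that window, so Pelosa District is at UTC−03:00.
22:38 Pelosa District + 3h = 01:38 UTC (rolling into the next day, 6 March 2022).
1 March 2022 is a Tuesday, so the first Sunday is March 6 and the fourth is March 27.
1 October 2022 is a Saturday, so the first Sunday is October 2 and the third is October 16.
At the standard offset (UTC+02:00), 01:38 UTC + 2h = 03:38 Halur Canton standard time.
Daylight saving runs 27 March – 16 October; the standard-time date in Halur Canton, March 6, 2022, is outside that window, so Halur Canton is on standard time at UTC+02:00.
01:38 UTC + 2h = 03:38 Halur Canton.

03:38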